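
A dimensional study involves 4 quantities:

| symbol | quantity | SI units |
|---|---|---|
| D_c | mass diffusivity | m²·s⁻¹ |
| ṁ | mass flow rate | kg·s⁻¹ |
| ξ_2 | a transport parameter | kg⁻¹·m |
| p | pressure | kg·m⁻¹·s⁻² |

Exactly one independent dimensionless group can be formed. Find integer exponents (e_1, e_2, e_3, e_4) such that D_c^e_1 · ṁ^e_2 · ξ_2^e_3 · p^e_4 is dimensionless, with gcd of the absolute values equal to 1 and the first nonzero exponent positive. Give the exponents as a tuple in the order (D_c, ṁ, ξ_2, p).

(2, -4, -3, 1)

M: e_1·(0) + e_2·(1) + e_3·(-1) + e_4·(1) = 0
L: e_1·(2) + e_2·(0) + e_3·(1) + e_4·(-1) = 0
T: e_1·(-1) + e_2·(-1) + e_3·(0) + e_4·(-2) = 0
Solving this homogeneous linear system for the smallest-integer solution (first nonzero entry positive) gives (2, -4, -3, 1).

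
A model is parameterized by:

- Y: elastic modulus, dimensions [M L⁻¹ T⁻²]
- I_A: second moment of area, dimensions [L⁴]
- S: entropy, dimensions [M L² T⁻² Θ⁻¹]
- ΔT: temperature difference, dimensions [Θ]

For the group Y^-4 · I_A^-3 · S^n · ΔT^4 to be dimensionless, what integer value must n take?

Balance the M exponent: (1)·n from S, plus −4·(1) − 3·(0) + 4·(0) = -4 from the rest, must sum to zero.
n − 4 = 0, so n = 4.

4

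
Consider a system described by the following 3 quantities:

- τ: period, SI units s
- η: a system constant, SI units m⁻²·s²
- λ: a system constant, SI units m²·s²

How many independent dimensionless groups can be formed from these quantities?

There are 3 variables and 2 base dimensions (L, T).
The dimension matrix has rank 2.
Independent dimensionless groups: 3 − 2 = 1.

1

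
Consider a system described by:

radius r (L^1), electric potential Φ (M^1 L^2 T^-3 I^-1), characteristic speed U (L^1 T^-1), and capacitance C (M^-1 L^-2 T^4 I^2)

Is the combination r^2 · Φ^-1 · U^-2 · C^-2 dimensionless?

no

Sum the exponent of each base dimension across the product:
  M: 2·[r]_M − [Φ]_M − 2·[U]_M − 2·[C]_M = 2·(0) − (1) − 2·(0) − 2·(-1) = 1
  L: 2·[r]_L − [Φ]_L − 2·[U]_L − 2·[C]_L = 2·(1) − (2) − 2·(1) − 2·(-2) = 2
  T: 2·[r]_T − [Φ]_T − 2·[U]_T − 2·[C]_T = 2·(0) − (-3) − 2·(-1) − 2·(4) = -3
  I: 2·[r]_I − [Φ]_I − 2·[U]_I − 2·[C]_I = 2·(0) − (-1) − 2·(0) − 2·(2) = -3
Net dimensions [M L² T⁻³ I⁻³] ≠ [1] — not dimensionless.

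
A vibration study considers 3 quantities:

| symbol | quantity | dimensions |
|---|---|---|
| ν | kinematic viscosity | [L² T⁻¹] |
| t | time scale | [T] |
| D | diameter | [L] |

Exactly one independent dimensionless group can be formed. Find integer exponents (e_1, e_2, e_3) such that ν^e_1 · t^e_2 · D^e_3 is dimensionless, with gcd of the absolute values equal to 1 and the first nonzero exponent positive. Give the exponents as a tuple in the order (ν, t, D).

L: e_1·(2) + e_2·(0) + e_3·(1) = 0
T: e_1·(-1) + e_2·(1) + e_3·(0) = 0
Solving this homogeneous linear system for the smallest-integer solution (first nonzero entry positive) gives (1, 1, -2).

(1, 1, -2)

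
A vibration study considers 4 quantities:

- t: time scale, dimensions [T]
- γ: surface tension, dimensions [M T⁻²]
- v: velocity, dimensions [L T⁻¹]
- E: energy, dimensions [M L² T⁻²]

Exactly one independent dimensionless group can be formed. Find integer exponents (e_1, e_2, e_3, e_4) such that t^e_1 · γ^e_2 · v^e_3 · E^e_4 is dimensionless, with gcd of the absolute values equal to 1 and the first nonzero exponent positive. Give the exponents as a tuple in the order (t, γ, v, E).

(2, 1, 2, -1)

M: e_1·(0) + e_2·(1) + e_3·(0) + e_4·(1) = 0
L: e_1·(0) + e_2·(0) + e_3·(1) + e_4·(2) = 0
T: e_1·(1) + e_2·(-2) + e_3·(-1) + e_4·(-2) = 0
Solving this homogeneous linear system for the smallest-integer solution (first nonzero entry positive) gives (2, 1, 2, -1).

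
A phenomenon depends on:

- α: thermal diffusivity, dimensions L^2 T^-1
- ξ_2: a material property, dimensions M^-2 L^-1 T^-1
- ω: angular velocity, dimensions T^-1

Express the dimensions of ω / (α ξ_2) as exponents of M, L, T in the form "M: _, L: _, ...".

Collect each base-dimension exponent across the product:
  M: −(0) − (-2) + (0) = 2
  L: −(2) − (-1) + (0) = -1
  T: −(-1) − (-1) + (-1) = 1
So the dimensions are [M² L⁻¹ T].

M: 2, L: -1, T: 1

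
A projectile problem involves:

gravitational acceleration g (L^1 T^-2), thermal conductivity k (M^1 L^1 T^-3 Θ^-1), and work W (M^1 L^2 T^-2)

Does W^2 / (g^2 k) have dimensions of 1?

Sum the exponent of each base dimension across the product:
  M: −2·[g]_M − [k]_M + 2·[W]_M = −2·(0) − (1) + 2·(1) = 1
  L: −2·[g]_L − [k]_L + 2·[W]_L = −2·(1) − (1) + 2·(2) = 1
  T: −2·[g]_T − [k]_T + 2·[W]_T = −2·(-2) − (-3) + 2·(-2) = 3
  Θ: −2·[g]_Θ − [k]_Θ + 2·[W]_Θ = −2·(0) − (-1) + 2·(0) = 1
Net dimensions [M L T³ Θ] ≠ [1] — not dimensionless.

no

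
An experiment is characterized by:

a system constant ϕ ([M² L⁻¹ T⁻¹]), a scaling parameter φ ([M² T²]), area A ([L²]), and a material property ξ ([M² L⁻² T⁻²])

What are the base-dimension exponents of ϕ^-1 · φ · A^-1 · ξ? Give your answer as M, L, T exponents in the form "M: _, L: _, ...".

M: 2, L: -3, T: 1

Collect each base-dimension exponent across the product:
  M: −(2) + (2) − (0) + (2) = 2
  L: −(-1) + (0) − (2) + (-2) = -3
  T: −(-1) + (2) − (0) + (-2) = 1
So the dimensions are [M² L⁻³ T].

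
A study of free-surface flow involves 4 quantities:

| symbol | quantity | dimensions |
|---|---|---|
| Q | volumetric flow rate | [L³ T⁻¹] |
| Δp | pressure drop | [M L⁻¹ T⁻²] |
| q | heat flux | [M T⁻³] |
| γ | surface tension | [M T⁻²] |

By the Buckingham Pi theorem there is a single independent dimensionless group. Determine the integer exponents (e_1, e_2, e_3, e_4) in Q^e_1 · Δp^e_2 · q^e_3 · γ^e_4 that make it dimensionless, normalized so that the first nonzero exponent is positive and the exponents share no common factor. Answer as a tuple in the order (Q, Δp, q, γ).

(1, 3, -1, -2)

M: e_1·(0) + e_2·(1) + e_3·(1) + e_4·(1) = 0
L: e_1·(3) + e_2·(-1) + e_3·(0) + e_4·(0) = 0
T: e_1·(-1) + e_2·(-2) + e_3·(-3) + e_4·(-2) = 0
Solving this homogeneous linear system for the smallest-integer solution (first nonzero entry positive) gives (1, 3, -1, -2).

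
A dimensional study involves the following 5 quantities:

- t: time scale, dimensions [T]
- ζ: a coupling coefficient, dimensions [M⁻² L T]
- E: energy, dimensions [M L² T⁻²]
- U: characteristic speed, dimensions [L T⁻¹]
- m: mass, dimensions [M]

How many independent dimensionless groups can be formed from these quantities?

2

There are 5 variables and 3 base dimensions (M, L, T).
The dimension matrix has rank 3.
Independent dimensionless groups: 5 − 3 = 2.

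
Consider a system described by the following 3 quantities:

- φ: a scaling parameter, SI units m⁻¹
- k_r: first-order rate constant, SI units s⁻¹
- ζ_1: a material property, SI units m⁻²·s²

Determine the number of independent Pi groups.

There are 3 variables and 2 base dimensions (L, T).
The dimension matrix has rank 2.
Independent dimensionless groups: 3 − 2 = 1.

1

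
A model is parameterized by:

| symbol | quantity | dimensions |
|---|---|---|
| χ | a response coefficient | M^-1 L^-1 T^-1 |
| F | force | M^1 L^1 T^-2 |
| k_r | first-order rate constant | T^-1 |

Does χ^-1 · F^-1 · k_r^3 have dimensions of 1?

yes

Sum the exponent of each base dimension across the product:
  M: −[χ]_M − [F]_M + 3·[k_r]_M = −(-1) − (1) + 3·(0) = 0
  L: −[χ]_L − [F]_L + 3·[k_r]_L = −(-1) − (1) + 3·(0) = 0
  T: −[χ]_T − [F]_T + 3·[k_r]_T = −(-1) − (-2) + 3·(-1) = 0
All base exponents vanish — dimensionless.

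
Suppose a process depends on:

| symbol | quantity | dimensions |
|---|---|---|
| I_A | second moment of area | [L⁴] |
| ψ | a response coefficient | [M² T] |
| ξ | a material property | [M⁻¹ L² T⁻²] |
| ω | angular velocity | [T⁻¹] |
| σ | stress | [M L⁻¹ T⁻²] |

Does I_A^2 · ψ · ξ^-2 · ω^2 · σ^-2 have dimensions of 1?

no

Sum the exponent of each base dimension across the product:
  M: 2·[I_A]_M + [ψ]_M − 2·[ξ]_M + 2·[ω]_M − 2·[σ]_M = 2·(0) + (2) − 2·(-1) + 2·(0) − 2·(1) = 2
  L: 2·[I_A]_L + [ψ]_L − 2·[ξ]_L + 2·[ω]_L − 2·[σ]_L = 2·(4) + (0) − 2·(2) + 2·(0) − 2·(-1) = 6
  T: 2·[I_A]_T + [ψ]_T − 2·[ξ]_T + 2·[ω]_T − 2·[σ]_T = 2·(0) + (1) − 2·(-2) + 2·(-1) − 2·(-2) = 7
Net dimensions [M² L⁶ T⁷] ≠ [1] — not dimensionless.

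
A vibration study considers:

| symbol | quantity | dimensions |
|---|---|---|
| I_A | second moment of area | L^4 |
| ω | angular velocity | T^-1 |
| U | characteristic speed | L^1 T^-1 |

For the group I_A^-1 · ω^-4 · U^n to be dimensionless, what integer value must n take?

Balance the L exponent: (1)·n from U, plus −(4) − 4·(0) = -4 from the rest, must sum to zero.
n − 4 = 0, so n = 4.

4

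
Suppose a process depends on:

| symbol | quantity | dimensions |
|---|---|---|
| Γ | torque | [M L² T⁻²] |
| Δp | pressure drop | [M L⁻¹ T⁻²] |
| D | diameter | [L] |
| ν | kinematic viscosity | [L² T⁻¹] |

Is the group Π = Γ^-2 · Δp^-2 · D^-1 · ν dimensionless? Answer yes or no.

Sum the exponent of each base dimension across the product:
  M: −2·[Γ]_M − 2·[Δp]_M − [D]_M + [ν]_M = −2·(1) − 2·(1) − (0) + (0) = -4
  L: −2·[Γ]_L − 2·[Δp]_L − [D]_L + [ν]_L = −2·(2) − 2·(-1) − (1) + (2) = -1
  T: −2·[Γ]_T − 2·[Δp]_T − [D]_T + [ν]_T = −2·(-2) − 2·(-2) − (0) + (-1) = 7
Net dimensions [M⁻⁴ L⁻¹ T⁷] ≠ [1] — not dimensionless.

no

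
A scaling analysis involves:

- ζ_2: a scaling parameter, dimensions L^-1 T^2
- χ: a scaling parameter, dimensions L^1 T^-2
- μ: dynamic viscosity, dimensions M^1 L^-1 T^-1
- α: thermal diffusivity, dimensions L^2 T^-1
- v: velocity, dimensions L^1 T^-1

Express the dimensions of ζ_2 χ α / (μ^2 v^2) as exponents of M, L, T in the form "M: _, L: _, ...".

Collect each base-dimension exponent across the product:
  M: (0) + (0) − 2·(1) + (0) − 2·(0) = -2
  L: (-1) + (1) − 2·(-1) + (2) − 2·(1) = 2
  T: (2) + (-2) − 2·(-1) + (-1) − 2·(-1) = 3
So the dimensions are [M⁻² L² T³].

M: -2, L: 2, T: 3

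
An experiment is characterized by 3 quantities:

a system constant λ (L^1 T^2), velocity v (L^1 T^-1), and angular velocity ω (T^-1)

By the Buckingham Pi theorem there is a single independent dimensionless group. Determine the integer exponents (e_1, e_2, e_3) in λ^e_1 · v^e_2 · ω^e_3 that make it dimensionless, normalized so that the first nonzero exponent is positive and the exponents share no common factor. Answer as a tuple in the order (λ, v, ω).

L: e_1·(1) + e_2·(1) + e_3·(0) = 0
T: e_1·(2) + e_2·(-1) + e_3·(-1) = 0
Solving this homogeneous linear system for the smallest-integer solution (first nonzero entry positive) gives (1, -1, 3).

(1, -1, 3)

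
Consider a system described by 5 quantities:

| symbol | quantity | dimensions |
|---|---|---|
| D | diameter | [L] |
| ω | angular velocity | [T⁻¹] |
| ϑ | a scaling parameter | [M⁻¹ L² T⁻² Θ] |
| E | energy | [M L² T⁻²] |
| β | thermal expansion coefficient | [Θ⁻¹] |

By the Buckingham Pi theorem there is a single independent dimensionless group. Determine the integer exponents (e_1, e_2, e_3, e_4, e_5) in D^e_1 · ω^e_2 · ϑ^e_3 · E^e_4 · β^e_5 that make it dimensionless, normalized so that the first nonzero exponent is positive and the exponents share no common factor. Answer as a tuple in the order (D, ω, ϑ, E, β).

M: e_1·(0) + e_2·(0) + e_3·(-1) + e_4·(1) + e_5·(0) = 0
L: e_1·(1) + e_2·(0) + e_3·(2) + e_4·(2) + e_5·(0) = 0
T: e_1·(0) + e_2·(-1) + e_3·(-2) + e_4·(-2) + e_5·(0) = 0
Θ: e_1·(0) + e_2·(0) + e_3·(1) + e_4·(0) + e_5·(-1) = 0
Solving this homogeneous linear system for the smallest-integer solution (first nonzero entry positive) gives (4, 4, -1, -1, -1).

(4, 4, -1, -1, -1)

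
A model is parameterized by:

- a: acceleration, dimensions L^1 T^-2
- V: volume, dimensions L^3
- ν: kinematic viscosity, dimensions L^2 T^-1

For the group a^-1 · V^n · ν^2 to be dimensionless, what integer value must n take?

Balance the L exponent: (3)·n from V, plus −(1) + 2·(2) = 3 from the rest, must sum to zero.
3n + 3 = 0, so n = -1.

-1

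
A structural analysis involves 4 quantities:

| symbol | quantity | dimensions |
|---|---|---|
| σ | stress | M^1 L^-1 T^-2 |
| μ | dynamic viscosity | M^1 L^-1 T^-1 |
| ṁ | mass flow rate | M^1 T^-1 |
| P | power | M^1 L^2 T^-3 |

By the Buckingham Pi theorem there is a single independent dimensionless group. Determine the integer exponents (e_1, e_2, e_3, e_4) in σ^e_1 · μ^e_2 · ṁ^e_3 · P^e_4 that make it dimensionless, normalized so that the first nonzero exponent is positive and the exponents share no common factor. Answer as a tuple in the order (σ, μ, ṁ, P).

(2, -4, 3, -1)

M: e_1·(1) + e_2·(1) + e_3·(1) + e_4·(1) = 0
L: e_1·(-1) + e_2·(-1) + e_3·(0) + e_4·(2) = 0
T: e_1·(-2) + e_2·(-1) + e_3·(-1) + e_4·(-3) = 0
Solving this homogeneous linear system for the smallest-integer solution (first nonzero entry positive) gives (2, -4, 3, -1).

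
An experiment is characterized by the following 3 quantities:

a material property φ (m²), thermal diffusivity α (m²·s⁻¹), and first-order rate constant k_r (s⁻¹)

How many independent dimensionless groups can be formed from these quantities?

1

There are 3 variables and 2 base dimensions (L, T).
The dimension matrix has rank 2.
Independent dimensionless groups: 3 − 2 = 1.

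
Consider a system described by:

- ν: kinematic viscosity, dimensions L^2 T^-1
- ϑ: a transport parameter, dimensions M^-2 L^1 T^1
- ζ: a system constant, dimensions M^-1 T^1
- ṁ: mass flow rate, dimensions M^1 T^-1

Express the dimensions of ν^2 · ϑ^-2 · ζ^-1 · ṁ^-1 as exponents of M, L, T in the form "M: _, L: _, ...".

Collect each base-dimension exponent across the product:
  M: 2·(0) − 2·(-2) − (-1) − (1) = 4
  L: 2·(2) − 2·(1) − (0) − (0) = 2
  T: 2·(-1) − 2·(1) − (1) − (-1) = -4
So the dimensions are [M⁴ L² T⁻⁴].

M: 4, L: 2, T: -4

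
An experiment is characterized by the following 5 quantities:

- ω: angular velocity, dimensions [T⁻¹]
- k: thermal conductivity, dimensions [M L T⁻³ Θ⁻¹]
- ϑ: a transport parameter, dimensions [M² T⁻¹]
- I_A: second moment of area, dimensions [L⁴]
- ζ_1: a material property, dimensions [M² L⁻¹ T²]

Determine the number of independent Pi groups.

There are 5 variables and 4 base dimensions (M, L, T, Θ).
The dimension matrix has rank 4.
Independent dimensionless groups: 5 − 4 = 1.

1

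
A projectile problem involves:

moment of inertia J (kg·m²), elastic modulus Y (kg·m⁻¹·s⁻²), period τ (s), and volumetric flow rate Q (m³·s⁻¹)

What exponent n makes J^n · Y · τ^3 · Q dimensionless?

-1

Balance the M exponent: (1)·n from J, plus (1) + 3·(0) + (0) = 1 from the rest, must sum to zero.
n + 1 = 0, so n = -1.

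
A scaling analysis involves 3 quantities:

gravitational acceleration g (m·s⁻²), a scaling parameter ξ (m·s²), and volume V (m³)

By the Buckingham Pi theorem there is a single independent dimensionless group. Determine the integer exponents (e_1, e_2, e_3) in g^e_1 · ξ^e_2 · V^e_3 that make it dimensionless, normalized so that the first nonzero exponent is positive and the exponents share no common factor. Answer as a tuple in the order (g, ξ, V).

L: e_1·(1) + e_2·(1) + e_3·(3) = 0
T: e_1·(-2) + e_2·(2) + e_3·(0) = 0
Solving this homogeneous linear system for the smallest-integer solution (first nonzero entry positive) gives (3, 3, -2).

(3, 3, -2)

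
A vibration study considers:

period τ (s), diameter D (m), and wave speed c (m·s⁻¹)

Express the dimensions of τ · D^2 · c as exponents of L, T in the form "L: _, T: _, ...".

Collect each base-dimension exponent across the product:
  L: (0) + 2·(1) + (1) = 3
  T: (1) + 2·(0) + (-1) = 0
So the dimensions are [L³].

L: 3, T: 0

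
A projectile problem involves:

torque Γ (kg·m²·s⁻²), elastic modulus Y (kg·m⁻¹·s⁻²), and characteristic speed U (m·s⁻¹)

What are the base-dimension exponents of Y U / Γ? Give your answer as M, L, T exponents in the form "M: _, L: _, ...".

M: 0, L: -2, T: -1

Collect each base-dimension exponent across the product:
  M: −(1) + (1) + (0) = 0
  L: −(2) + (-1) + (1) = -2
  T: −(-2) + (-2) + (-1) = -1
So the dimensions are [L⁻² T⁻¹].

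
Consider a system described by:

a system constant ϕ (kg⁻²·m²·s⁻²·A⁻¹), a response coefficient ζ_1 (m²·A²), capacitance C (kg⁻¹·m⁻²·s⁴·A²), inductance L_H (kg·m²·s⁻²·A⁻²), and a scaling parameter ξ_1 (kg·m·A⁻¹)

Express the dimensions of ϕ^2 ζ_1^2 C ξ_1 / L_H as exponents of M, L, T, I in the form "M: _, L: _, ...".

M: -5, L: 5, T: 2, I: 5

Collect each base-dimension exponent across the product:
  M: 2·(-2) + 2·(0) + (-1) − (1) + (1) = -5
  L: 2·(2) + 2·(2) + (-2) − (2) + (1) = 5
  T: 2·(-2) + 2·(0) + (4) − (-2) + (0) = 2
  I: 2·(-1) + 2·(2) + (2) − (-2) + (-1) = 5
So the dimensions are [M⁻⁵ L⁵ T² I⁵].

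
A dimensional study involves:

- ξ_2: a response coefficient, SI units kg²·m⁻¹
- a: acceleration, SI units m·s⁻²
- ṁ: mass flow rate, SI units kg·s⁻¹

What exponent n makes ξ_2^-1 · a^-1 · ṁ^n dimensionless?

Balance the M exponent: (1)·n from ṁ, plus −(2) − (0) = -2 from the rest, must sum to zero.
n − 2 = 0, so n = 2.

2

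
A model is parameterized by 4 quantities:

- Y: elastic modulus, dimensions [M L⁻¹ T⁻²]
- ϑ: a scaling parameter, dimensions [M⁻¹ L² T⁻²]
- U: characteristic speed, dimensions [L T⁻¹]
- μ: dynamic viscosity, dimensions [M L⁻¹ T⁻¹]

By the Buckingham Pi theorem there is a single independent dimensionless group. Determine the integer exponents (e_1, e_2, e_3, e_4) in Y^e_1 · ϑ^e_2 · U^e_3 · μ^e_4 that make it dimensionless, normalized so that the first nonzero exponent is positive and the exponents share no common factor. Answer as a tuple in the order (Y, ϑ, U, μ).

(2, -1, 1, -3)

M: e_1·(1) + e_2·(-1) + e_3·(0) + e_4·(1) = 0
L: e_1·(-1) + e_2·(2) + e_3·(1) + e_4·(-1) = 0
T: e_1·(-2) + e_2·(-2) + e_3·(-1) + e_4·(-1) = 0
Solving this homogeneous linear system for the smallest-integer solution (first nonzero entry positive) gives (2, -1, 1, -3).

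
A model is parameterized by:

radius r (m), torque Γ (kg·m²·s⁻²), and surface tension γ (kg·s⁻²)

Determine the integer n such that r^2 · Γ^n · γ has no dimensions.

Balance the M exponent: (1)·n from Γ, plus 2·(0) + (1) = 1 from the rest, must sum to zero.
n + 1 = 0, so n = -1.

-1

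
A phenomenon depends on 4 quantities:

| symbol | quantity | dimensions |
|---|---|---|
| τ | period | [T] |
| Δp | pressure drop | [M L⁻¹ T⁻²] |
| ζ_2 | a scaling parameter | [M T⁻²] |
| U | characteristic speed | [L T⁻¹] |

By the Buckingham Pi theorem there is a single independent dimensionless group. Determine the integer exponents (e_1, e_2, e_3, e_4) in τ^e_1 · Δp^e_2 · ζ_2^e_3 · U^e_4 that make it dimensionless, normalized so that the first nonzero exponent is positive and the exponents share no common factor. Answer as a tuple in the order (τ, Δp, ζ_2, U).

(1, 1, -1, 1)

M: e_1·(0) + e_2·(1) + e_3·(1) + e_4·(0) = 0
L: e_1·(0) + e_2·(-1) + e_3·(0) + e_4·(1) = 0
T: e_1·(1) + e_2·(-2) + e_3·(-2) + e_4·(-1) = 0
Solving this homogeneous linear system for the smallest-integer solution (first nonzero entry positive) gives (1, 1, -1, 1).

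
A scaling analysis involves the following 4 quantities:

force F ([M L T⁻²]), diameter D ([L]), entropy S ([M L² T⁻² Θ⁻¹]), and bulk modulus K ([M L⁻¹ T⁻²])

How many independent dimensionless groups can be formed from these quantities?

1

There are 4 variables and 4 base dimensions (M, L, T, Θ).
The dimension matrix has rank 3 (less than 4: the dimension vectors are linearly dependent).
Independent dimensionless groups: 4 − 3 = 1.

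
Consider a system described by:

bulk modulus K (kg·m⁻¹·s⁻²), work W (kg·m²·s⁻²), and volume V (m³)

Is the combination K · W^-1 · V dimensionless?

yes

Sum the exponent of each base dimension across the product:
  M: [K]_M − [W]_M + [V]_M = (1) − (1) + (0) = 0
  L: [K]_L − [W]_L + [V]_L = (-1) − (2) + (3) = 0
  T: [K]_T − [W]_T + [V]_T = (-2) − (-2) + (0) = 0
  Θ: [K]_Θ − [W]_Θ + [V]_Θ = (0) − (0) + (0) = 0
All base exponents vanish — dimensionless.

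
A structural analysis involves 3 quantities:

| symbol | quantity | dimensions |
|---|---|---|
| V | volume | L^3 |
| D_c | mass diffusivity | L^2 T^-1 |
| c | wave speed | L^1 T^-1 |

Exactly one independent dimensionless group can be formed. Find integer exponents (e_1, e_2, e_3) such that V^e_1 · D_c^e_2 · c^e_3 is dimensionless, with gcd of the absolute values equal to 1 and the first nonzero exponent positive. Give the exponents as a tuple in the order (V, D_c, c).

(1, -3, 3)

L: e_1·(3) + e_2·(2) + e_3·(1) = 0
T: e_1·(0) + e_2·(-1) + e_3·(-1) = 0
Solving this homogeneous linear system for the smallest-integer solution (first nonzero entry positive) gives (1, -3, 3).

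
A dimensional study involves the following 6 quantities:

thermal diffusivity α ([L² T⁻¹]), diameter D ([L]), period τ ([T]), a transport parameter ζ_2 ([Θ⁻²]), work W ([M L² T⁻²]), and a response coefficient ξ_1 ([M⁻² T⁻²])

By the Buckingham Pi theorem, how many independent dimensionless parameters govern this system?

There are 6 variables and 4 base dimensions (M, L, T, Θ).
The dimension matrix has rank 4.
Independent dimensionless groups: 6 − 4 = 2.

2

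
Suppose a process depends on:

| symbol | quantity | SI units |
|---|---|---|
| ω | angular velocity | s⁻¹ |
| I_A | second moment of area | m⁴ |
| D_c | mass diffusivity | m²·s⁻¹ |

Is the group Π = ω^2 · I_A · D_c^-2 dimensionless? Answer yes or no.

yes

Sum the exponent of each base dimension across the product:
  M: 2·[ω]_M + [I_A]_M − 2·[D_c]_M = 2·(0) + (0) − 2·(0) = 0
  L: 2·[ω]_L + [I_A]_L − 2·[D_c]_L = 2·(0) + (4) − 2·(2) = 0
  T: 2·[ω]_T + [I_A]_T − 2·[D_c]_T = 2·(-1) + (0) − 2·(-1) = 0
  I: 2·[ω]_I + [I_A]_I − 2·[D_c]_I = 2·(0) + (0) − 2·(0) = 0
All base exponents vanish — dimensionless.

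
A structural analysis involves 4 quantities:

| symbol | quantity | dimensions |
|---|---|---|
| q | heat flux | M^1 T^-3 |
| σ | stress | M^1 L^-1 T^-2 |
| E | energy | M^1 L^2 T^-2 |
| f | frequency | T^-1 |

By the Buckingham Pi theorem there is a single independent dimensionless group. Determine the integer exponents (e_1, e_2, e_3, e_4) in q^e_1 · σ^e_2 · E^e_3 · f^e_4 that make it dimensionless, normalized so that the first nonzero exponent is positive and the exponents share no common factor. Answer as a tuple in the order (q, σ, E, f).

M: e_1·(1) + e_2·(1) + e_3·(1) + e_4·(0) = 0
L: e_1·(0) + e_2·(-1) + e_3·(2) + e_4·(0) = 0
T: e_1·(-3) + e_2·(-2) + e_3·(-2) + e_4·(-1) = 0
Solving this homogeneous linear system for the smallest-integer solution (first nonzero entry positive) gives (3, -2, -1, -3).

(3, -2, -1, -3)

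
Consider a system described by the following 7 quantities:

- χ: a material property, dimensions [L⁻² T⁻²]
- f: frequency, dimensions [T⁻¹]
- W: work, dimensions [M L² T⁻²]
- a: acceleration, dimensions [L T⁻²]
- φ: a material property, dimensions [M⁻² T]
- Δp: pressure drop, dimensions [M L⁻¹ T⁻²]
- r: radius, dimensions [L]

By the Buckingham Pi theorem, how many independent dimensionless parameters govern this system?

There are 7 variables and 3 base dimensions (M, L, T).
The dimension matrix has rank 3.
Independent dimensionless groups: 7 − 3 = 4.

4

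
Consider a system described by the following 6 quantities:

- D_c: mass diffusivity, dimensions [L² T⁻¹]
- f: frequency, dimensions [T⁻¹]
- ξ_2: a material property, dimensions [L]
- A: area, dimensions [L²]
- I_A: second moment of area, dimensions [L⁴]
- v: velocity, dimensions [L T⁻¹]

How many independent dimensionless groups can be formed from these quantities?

There are 6 variables and 2 base dimensions (L, T).
The dimension matrix has rank 2.
Independent dimensionless groups: 6 − 2 = 4.

4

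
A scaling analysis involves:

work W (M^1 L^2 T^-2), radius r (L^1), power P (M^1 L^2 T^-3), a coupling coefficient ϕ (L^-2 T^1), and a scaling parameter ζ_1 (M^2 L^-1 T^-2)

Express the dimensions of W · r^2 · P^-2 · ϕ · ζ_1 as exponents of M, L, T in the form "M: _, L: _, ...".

M: 1, L: -3, T: 3

Collect each base-dimension exponent across the product:
  M: (1) + 2·(0) − 2·(1) + (0) + (2) = 1
  L: (2) + 2·(1) − 2·(2) + (-2) + (-1) = -3
  T: (-2) + 2·(0) − 2·(-3) + (1) + (-2) = 3
So the dimensions are [M L⁻³ T³].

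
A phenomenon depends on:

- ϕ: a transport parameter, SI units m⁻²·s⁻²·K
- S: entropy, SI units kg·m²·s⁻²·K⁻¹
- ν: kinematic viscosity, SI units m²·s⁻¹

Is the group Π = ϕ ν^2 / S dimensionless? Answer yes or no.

Sum the exponent of each base dimension across the product:
  M: [ϕ]_M − [S]_M + 2·[ν]_M = (0) − (1) + 2·(0) = -1
  L: [ϕ]_L − [S]_L + 2·[ν]_L = (-2) − (2) + 2·(2) = 0
  T: [ϕ]_T − [S]_T + 2·[ν]_T = (-2) − (-2) + 2·(-1) = -2
  Θ: [ϕ]_Θ − [S]_Θ + 2·[ν]_Θ = (1) − (-1) + 2·(0) = 2
Net dimensions [M⁻¹ T⁻² Θ²] ≠ [1] — not dimensionless.

no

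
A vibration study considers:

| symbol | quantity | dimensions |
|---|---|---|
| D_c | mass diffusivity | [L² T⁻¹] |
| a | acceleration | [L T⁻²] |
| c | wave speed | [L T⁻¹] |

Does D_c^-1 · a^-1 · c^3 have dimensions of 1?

Sum the exponent of each base dimension across the product:
  M: −[D_c]_M − [a]_M + 3·[c]_M = −(0) − (0) + 3·(0) = 0
  L: −[D_c]_L − [a]_L + 3·[c]_L = −(2) − (1) + 3·(1) = 0
  T: −[D_c]_T − [a]_T + 3·[c]_T = −(-1) − (-2) + 3·(-1) = 0
All base exponents vanish — dimensionless.

yes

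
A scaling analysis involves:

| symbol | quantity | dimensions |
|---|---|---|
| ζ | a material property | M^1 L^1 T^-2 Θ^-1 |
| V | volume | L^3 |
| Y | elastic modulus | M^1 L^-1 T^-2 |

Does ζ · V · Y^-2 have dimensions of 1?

Sum the exponent of each base dimension across the product:
  M: [ζ]_M + [V]_M − 2·[Y]_M = (1) + (0) − 2·(1) = -1
  L: [ζ]_L + [V]_L − 2·[Y]_L = (1) + (3) − 2·(-1) = 6
  T: [ζ]_T + [V]_T − 2·[Y]_T = (-2) + (0) − 2·(-2) = 2
  Θ: [ζ]_Θ + [V]_Θ − 2·[Y]_Θ = (-1) + (0) − 2·(0) = -1
Net dimensions [M⁻¹ L⁶ T² Θ⁻¹] ≠ [1] — not dimensionless.

no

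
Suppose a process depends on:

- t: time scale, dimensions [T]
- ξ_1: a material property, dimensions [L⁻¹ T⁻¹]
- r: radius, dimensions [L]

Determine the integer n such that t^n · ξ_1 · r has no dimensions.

1

Balance the T exponent: (1)·n from t, plus (-1) + (0) = -1 from the rest, must sum to zero.
n − 1 = 0, so n = 1.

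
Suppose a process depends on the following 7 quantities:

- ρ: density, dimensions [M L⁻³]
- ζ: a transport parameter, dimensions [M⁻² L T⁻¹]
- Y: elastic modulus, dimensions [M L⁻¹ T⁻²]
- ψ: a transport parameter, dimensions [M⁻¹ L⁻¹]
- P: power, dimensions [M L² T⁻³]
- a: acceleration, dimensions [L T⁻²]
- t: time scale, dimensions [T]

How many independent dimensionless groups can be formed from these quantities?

There are 7 variables and 3 base dimensions (M, L, T).
The dimension matrix has rank 3.
Independent dimensionless groups: 7 − 3 = 4.

4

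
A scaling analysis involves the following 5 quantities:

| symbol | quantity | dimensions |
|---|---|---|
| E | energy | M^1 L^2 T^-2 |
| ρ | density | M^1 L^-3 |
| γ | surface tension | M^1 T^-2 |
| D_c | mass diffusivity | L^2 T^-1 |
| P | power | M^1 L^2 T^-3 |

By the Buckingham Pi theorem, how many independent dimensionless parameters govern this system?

2

There are 5 variables and 3 base dimensions (M, L, T).
The dimension matrix has rank 3.
Independent dimensionless groups: 5 − 3 = 2.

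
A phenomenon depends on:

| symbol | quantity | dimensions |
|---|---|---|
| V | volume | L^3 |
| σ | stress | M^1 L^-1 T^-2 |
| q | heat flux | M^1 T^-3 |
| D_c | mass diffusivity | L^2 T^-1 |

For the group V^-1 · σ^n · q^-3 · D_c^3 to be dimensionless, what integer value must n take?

3

Balance the M exponent: (1)·n from σ, plus −(0) − 3·(1) + 3·(0) = -3 from the rest, must sum to zero.
n − 3 = 0, so n = 3.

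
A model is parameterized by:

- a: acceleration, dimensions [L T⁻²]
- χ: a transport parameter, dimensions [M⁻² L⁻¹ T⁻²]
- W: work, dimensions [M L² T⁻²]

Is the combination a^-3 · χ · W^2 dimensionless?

yes

Sum the exponent of each base dimension across the product:
  M: −3·[a]_M + [χ]_M + 2·[W]_M = −3·(0) + (-2) + 2·(1) = 0
  L: −3·[a]_L + [χ]_L + 2·[W]_L = −3·(1) + (-1) + 2·(2) = 0
  T: −3·[a]_T + [χ]_T + 2·[W]_T = −3·(-2) + (-2) + 2·(-2) = 0
  N: −3·[a]_N + [χ]_N + 2·[W]_N = −3·(0) + (0) + 2·(0) = 0
All base exponents vanish — dimensionless.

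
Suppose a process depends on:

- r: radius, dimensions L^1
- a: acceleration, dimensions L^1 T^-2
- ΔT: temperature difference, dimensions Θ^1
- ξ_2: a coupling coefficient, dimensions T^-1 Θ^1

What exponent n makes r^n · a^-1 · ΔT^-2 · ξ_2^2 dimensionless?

Balance the L exponent: (1)·n from r, plus −(1) − 2·(0) + 2·(0) = -1 from the rest, must sum to zero.
n − 1 = 0, so n = 1.

1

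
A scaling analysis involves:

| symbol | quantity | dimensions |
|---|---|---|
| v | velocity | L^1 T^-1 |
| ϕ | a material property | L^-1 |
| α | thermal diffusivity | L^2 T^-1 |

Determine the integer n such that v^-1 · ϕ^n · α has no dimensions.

1

Balance the L exponent: (-1)·n from ϕ, plus −(1) + (2) = 1 from the rest, must sum to zero.
−n + 1 = 0, so n = 1.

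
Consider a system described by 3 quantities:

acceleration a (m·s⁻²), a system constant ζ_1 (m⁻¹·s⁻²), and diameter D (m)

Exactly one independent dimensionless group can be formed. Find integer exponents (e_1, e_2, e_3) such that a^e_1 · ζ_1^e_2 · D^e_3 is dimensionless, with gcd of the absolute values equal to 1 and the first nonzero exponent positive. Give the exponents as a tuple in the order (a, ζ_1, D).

L: e_1·(1) + e_2·(-1) + e_3·(1) = 0
T: e_1·(-2) + e_2·(-2) + e_3·(0) = 0
Solving this homogeneous linear system for the smallest-integer solution (first nonzero entry positive) gives (1, -1, -2).

(1, -1, -2)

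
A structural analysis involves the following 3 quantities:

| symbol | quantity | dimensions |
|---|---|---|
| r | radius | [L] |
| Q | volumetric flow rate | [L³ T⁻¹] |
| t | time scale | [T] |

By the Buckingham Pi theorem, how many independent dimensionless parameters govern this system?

There are 3 variables and 2 base dimensions (L, T).
The dimension matrix has rank 2.
Independent dimensionless groups: 3 − 2 = 1.

1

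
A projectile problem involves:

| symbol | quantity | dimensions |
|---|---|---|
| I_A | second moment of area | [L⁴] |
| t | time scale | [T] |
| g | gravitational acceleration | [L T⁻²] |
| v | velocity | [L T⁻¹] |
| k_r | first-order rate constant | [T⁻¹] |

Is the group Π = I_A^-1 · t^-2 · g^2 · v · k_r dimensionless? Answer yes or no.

no

Sum the exponent of each base dimension across the product:
  L: −[I_A]_L − 2·[t]_L + 2·[g]_L + [v]_L + [k_r]_L = −(4) − 2·(0) + 2·(1) + (1) + (0) = -1
  T: −[I_A]_T − 2·[t]_T + 2·[g]_T + [v]_T + [k_r]_T = −(0) − 2·(1) + 2·(-2) + (-1) + (-1) = -8
Net dimensions [L⁻¹ T⁻⁸] ≠ [1] — not dimensionless.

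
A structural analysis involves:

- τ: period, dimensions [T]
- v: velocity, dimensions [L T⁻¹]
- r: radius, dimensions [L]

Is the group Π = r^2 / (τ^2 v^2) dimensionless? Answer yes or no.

Sum the exponent of each base dimension across the product:
  M: −2·[τ]_M − 2·[v]_M + 2·[r]_M = −2·(0) − 2·(0) + 2·(0) = 0
  L: −2·[τ]_L − 2·[v]_L + 2·[r]_L = −2·(0) − 2·(1) + 2·(1) = 0
  T: −2·[τ]_T − 2·[v]_T + 2·[r]_T = −2·(1) − 2·(-1) + 2·(0) = 0
All base exponents vanish — dimensionless.

yes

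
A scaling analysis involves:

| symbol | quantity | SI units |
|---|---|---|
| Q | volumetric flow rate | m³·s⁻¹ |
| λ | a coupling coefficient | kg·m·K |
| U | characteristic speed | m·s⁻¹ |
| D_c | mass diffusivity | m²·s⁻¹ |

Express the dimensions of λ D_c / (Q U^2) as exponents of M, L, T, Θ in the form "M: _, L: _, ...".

Collect each base-dimension exponent across the product:
  M: −(0) + (1) − 2·(0) + (0) = 1
  L: −(3) + (1) − 2·(1) + (2) = -2
  T: −(-1) + (0) − 2·(-1) + (-1) = 2
  Θ: −(0) + (1) − 2·(0) + (0) = 1
So the dimensions are [M L⁻² T² Θ].

M: 1, L: -2, T: 2, Θ: 1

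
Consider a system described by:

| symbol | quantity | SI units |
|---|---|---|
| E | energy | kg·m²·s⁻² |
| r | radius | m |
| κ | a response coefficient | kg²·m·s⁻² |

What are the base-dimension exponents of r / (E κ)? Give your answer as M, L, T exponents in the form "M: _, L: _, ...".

Collect each base-dimension exponent across the product:
  M: −(1) + (0) − (2) = -3
  L: −(2) + (1) − (1) = -2
  T: −(-2) + (0) − (-2) = 4
So the dimensions are [M⁻³ L⁻² T⁴].

M: -3, L: -2, T: 4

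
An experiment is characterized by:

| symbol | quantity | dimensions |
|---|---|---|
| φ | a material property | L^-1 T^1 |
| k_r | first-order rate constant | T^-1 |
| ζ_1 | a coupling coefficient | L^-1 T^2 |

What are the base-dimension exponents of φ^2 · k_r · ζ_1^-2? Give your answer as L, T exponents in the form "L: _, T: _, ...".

Collect each base-dimension exponent across the product:
  L: 2·(-1) + (0) − 2·(-1) = 0
  T: 2·(1) + (-1) − 2·(2) = -3
So the dimensions are [T⁻³].

L: 0, T: -3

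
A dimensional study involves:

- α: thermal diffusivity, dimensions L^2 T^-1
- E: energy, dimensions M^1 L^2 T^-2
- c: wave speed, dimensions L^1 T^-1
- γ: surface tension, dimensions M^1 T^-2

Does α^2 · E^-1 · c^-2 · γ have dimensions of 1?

yes

Sum the exponent of each base dimension across the product:
  M: 2·[α]_M − [E]_M − 2·[c]_M + [γ]_M = 2·(0) − (1) − 2·(0) + (1) = 0
  L: 2·[α]_L − [E]_L − 2·[c]_L + [γ]_L = 2·(2) − (2) − 2·(1) + (0) = 0
  T: 2·[α]_T − [E]_T − 2·[c]_T + [γ]_T = 2·(-1) − (-2) − 2·(-1) + (-2) = 0
All base exponents vanish — dimensionless.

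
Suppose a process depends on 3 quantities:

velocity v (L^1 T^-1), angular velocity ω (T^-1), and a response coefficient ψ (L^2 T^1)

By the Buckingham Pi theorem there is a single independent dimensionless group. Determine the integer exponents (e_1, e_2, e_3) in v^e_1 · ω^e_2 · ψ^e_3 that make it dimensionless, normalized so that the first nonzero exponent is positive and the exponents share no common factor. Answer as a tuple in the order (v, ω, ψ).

(2, -3, -1)

L: e_1·(1) + e_2·(0) + e_3·(2) = 0
T: e_1·(-1) + e_2·(-1) + e_3·(1) = 0
Solving this homogeneous linear system for the smallest-integer solution (first nonzero entry positive) gives (2, -3, -1).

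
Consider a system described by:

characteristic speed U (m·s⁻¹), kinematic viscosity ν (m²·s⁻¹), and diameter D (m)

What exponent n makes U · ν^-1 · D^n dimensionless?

1

Balance the L exponent: (1)·n from D, plus (1) − (2) = -1 from the rest, must sum to zero.
n − 1 = 0, so n = 1.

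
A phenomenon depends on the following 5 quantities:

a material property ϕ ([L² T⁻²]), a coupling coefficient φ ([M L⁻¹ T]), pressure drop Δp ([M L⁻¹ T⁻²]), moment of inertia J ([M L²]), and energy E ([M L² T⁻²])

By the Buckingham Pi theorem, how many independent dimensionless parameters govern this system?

There are 5 variables and 3 base dimensions (M, L, T).
The dimension matrix has rank 3.
Independent dimensionless groups: 5 − 3 = 2.

2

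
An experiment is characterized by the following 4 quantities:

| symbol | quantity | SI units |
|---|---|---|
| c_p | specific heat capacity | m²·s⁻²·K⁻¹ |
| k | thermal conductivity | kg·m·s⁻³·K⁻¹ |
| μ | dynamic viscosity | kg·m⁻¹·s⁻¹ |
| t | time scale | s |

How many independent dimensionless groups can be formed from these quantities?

1

There are 4 variables and 4 base dimensions (M, L, T, Θ).
The dimension matrix has rank 3 (less than 4: the dimension vectors are linearly dependent).
Independent dimensionless groups: 4 − 3 = 1.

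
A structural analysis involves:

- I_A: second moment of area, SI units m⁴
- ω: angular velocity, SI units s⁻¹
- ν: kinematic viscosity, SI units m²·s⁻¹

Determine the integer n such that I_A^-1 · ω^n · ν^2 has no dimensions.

Balance the T exponent: (-1)·n from ω, plus −(0) + 2·(-1) = -2 from the rest, must sum to zero.
−n − 2 = 0, so n = -2.

-2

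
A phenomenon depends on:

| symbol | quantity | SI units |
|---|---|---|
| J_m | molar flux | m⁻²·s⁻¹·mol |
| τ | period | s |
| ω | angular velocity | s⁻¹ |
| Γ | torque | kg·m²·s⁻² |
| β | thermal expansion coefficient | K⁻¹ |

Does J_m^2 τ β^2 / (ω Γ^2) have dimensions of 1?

Sum the exponent of each base dimension across the product:
  M: 2·[J_m]_M + [τ]_M − [ω]_M − 2·[Γ]_M + 2·[β]_M = 2·(0) + (0) − (0) − 2·(1) + 2·(0) = -2
  L: 2·[J_m]_L + [τ]_L − [ω]_L − 2·[Γ]_L + 2·[β]_L = 2·(-2) + (0) − (0) − 2·(2) + 2·(0) = -8
  T: 2·[J_m]_T + [τ]_T − [ω]_T − 2·[Γ]_T + 2·[β]_T = 2·(-1) + (1) − (-1) − 2·(-2) + 2·(0) = 4
  Θ: 2·[J_m]_Θ + [τ]_Θ − [ω]_Θ − 2·[Γ]_Θ + 2·[β]_Θ = 2·(0) + (0) − (0) − 2·(0) + 2·(-1) = -2
  N: 2·[J_m]_N + [τ]_N − [ω]_N − 2·[Γ]_N + 2·[β]_N = 2·(1) + (0) − (0) − 2·(0) + 2·(0) = 2
Net dimensions [M⁻² L⁻⁸ T⁴ Θ⁻² N²] ≠ [1] — not dimensionless.

no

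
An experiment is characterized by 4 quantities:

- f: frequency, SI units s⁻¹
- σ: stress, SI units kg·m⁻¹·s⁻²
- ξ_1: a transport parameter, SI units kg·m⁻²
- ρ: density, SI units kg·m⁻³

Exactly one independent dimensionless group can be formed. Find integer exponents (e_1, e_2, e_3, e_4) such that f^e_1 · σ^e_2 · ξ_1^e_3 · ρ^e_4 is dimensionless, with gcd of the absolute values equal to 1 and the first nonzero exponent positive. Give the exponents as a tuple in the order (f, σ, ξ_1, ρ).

M: e_1·(0) + e_2·(1) + e_3·(1) + e_4·(1) = 0
L: e_1·(0) + e_2·(-1) + e_3·(-2) + e_4·(-3) = 0
T: e_1·(-1) + e_2·(-2) + e_3·(0) + e_4·(0) = 0
Solving this homogeneous linear system for the smallest-integer solution (first nonzero entry positive) gives (2, -1, 2, -1).

(2, -1, 2, -1)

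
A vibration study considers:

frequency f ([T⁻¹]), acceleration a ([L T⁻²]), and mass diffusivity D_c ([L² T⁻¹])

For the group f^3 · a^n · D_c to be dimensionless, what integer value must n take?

-2

Balance the L exponent: (1)·n from a, plus 3·(0) + (2) = 2 from the rest, must sum to zero.
n + 2 = 0, so n = -2.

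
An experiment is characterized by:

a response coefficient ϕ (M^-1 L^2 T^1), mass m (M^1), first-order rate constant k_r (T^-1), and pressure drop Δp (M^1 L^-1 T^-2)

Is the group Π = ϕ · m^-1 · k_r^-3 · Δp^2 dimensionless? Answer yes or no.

yes

Sum the exponent of each base dimension across the product:
  M: [ϕ]_M − [m]_M − 3·[k_r]_M + 2·[Δp]_M = (-1) − (1) − 3·(0) + 2·(1) = 0
  L: [ϕ]_L − [m]_L − 3·[k_r]_L + 2·[Δp]_L = (2) − (0) − 3·(0) + 2·(-1) = 0
  T: [ϕ]_T − [m]_T − 3·[k_r]_T + 2·[Δp]_T = (1) − (0) − 3·(-1) + 2·(-2) = 0
All base exponents vanish — dimensionless.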